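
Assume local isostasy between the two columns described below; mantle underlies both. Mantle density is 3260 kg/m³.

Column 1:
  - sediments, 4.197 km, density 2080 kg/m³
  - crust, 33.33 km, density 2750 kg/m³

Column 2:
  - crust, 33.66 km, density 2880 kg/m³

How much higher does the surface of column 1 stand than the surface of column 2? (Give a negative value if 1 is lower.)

2.81 km

For any compensation level in the mantle, the mantle terms cancel and isostasy reduces to e = (Σt_1 − Σt_2) − (Σ(ρt)_1 − Σ(ρt)_2) / ρ_m.
Σt_1 = 37.527 km; Σt_2 = 33.66 km; Σ(ρt)_1 = 100387.26; Σ(ρt)_2 = 96940.8 (in km·kg/m³).
e = (37.527 − 33.66) − (100387.26 − 96940.8) / 3260 = 2.81 km.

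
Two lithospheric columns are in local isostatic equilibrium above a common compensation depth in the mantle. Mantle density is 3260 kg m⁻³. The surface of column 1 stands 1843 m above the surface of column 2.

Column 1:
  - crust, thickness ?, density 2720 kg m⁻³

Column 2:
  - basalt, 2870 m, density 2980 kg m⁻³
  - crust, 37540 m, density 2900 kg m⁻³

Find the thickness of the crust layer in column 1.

37600 m

Take the compensation level at the base of the deeper column (depth z_c below the surface of column 1) and equate Σ ρ_i t_i down to z_c; mantle fills any gap and the z_c terms cancel.
Column 1: x×2720 + (z_c − 0 − x)×3260
Column 2: 1843×0 + 2870×2980 + 37540×2900 + (z_c − 1843 − 40410)×3260
The z_c×3260 term appears on both sides and cancels. Collect the known terms of each column as K = Σ(ρt)_known − 3260 × (depth of known layers): K_1 = 0 − 3260×0 = 0; K_2 = 117418600 − 3260×(1843 + 40410) = −20326180.
Balance: K_1 − x×(3260 − 2720) = K_2, so x = (K_1 − K_2)/(3260 − 2720) = 20326200/540 = 37600 m.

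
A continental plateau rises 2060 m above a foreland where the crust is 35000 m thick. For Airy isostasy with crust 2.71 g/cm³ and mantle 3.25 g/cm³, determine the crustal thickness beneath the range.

47400 m

Root depth r = h ρ_c / (ρ_m − ρ_c) = 2060 m × 2.71 / 0.54 = 10340 m.
Total thickness = T + h + r = 35000 m + 2060 m + 10340 m = 47400 m.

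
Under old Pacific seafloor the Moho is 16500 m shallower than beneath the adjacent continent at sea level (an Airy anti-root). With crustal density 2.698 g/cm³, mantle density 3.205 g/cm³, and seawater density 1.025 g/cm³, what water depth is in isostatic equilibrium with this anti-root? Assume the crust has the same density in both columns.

Replacing a thickness d of crust by seawater at the top must be balanced by replacing crust with mantle at the base: d (ρ_c − ρ_w) = a (ρ_m − ρ_c).
d = a (ρ_m − ρ_c)/(ρ_c − ρ_w) = 16500 m × 0.507/1.673 = 5000 m.

5000 m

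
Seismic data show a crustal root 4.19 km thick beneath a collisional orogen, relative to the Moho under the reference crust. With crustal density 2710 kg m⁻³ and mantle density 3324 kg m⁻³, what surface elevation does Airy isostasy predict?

0.949 km

Equating mass per unit area of the two columns: ρ_c h = (ρ_m − ρ_c) r.
h = r (ρ_m − ρ_c) / ρ_c = 4.19 km × (3324 − 2710) / 2710 = 0.949 km.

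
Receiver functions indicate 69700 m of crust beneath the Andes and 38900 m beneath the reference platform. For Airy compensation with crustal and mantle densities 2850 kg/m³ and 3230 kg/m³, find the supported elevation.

Excess crust Δ = 69700 m − 38900 m = 30800 m, split between elevation h and root r with h + r = Δ.
Airy balance ρ_c h = (ρ_m − ρ_c) r gives r = h ρ_c/(ρ_m − ρ_c), so h (1 + ρ_c/(ρ_m − ρ_c)) = Δ, i.e. h = Δ (ρ_m − ρ_c)/ρ_m.
h = 30800 m × 380/3230 = 3620 m.

3620 m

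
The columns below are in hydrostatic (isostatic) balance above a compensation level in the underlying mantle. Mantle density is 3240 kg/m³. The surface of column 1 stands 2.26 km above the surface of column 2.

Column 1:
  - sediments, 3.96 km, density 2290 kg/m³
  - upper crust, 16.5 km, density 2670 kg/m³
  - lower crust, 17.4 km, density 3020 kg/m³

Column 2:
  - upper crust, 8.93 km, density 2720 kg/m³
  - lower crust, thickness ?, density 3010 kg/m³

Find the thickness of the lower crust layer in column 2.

Take the compensation level at the base of the deeper column (depth z_c below the surface of column 1) and equate Σ ρ_i t_i down to z_c; mantle fills any gap and the z_c terms cancel.
Column 1: 3.96×2290 + 16.5×2670 + 17.4×3020 + (z_c − 37.86)×3240
Column 2: 2.26×0 + 8.93×2720 + x×3010 + (z_c − 2.26 − 8.93 − x)×3240
The z_c×3240 term appears on both sides and cancels. Collect the known terms of each column as K = Σ(ρt)_known − 3240 × (depth of known layers): K_1 = 105671.4 − 3240×37.86 = −16995; K_2 = 24289.6 − 3240×(2.26 + 8.93) = −11966.
Balance: K_1 = K_2 − x×(3240 − 3010), so x = (K_2 − K_1)/(3240 − 3010) = 5029/230 = 21.9 km.

21.9 km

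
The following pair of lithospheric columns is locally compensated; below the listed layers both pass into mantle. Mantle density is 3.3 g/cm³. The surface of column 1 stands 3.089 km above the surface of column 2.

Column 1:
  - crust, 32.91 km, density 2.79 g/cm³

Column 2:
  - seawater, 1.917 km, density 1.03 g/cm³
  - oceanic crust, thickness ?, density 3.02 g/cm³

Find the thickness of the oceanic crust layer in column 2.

8 km

Take the compensation level at the base of the deeper column (depth z_c below the surface of column 1) and equate Σ ρ_i t_i down to z_c; mantle fills any gap and the z_c terms cancel.
Column 1: 32.91×2.79 + (z_c − 32.91)×3.3
Column 2: 3.089×0 + 1.917×1.03 + x×3.02 + (z_c − 3.089 − 1.917 − x)×3.3
The z_c×3.3 term appears on both sides and cancels. Collect the known terms of each column as K = Σ(ρt)_known − 3.3 × (depth of known layers): K_1 = 91.8189 − 3.3×32.91 = −16.7841; K_2 = 1.97451 − 3.3×(3.089 + 1.917) = −14.54529.
Balance: K_1 = K_2 − x×(3.3 − 3.02), so x = (K_2 − K_1)/(3.3 − 3.02) = 2.23881/0.28 = 8 km.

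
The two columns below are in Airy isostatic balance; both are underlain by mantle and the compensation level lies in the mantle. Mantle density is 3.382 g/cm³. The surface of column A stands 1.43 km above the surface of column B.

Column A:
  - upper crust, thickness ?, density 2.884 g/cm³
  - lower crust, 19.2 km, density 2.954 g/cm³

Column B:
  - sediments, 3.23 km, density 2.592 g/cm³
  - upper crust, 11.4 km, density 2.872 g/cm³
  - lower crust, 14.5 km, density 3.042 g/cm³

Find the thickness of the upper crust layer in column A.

19.9 km

Take the compensation level at the base of the deeper column (depth z_c below the surface of column A) and equate Σ ρ_i t_i down to z_c; mantle fills any gap and the z_c terms cancel.
Column A: x×2.884 + 19.2×2.954 + (z_c − 19.2 − x)×3.382
Column B: 1.43×0 + 3.23×2.592 + 11.4×2.872 + 14.5×3.042 + (z_c − 1.43 − 29.13)×3.382
The z_c×3.382 term appears on both sides and cancels. Collect the known terms of each column as K = Σ(ρt)_known − 3.382 × (depth of known layers): K_A = 56.7168 − 3.382×19.2 = −8.2176; K_B = 85.22196 − 3.382×(1.43 + 29.13) = −18.13196.
Balance: K_A − x×(3.382 − 2.884) = K_B, so x = (K_A − K_B)/(3.382 − 2.884) = 9.91436/0.498 = 19.9 km.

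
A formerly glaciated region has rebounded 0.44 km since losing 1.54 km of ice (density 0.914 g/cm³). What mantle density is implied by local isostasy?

ρ_m = ρ_ice t / u = 0.914 × 1.54 km/0.44 km = 3.2 g/cm³.

3.2 g/cm³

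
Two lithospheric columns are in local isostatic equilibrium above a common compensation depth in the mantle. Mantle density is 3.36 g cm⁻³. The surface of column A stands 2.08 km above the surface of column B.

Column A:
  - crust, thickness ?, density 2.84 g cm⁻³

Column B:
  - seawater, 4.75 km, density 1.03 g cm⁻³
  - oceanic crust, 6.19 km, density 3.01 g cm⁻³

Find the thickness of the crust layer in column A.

38.9 km

Take the compensation level at the base of the deeper column (depth z_c below the surface of column A) and equate Σ ρ_i t_i down to z_c; mantle fills any gap and the z_c terms cancel.
Column A: x×2.84 + (z_c − 0 − x)×3.36
Column B: 2.08×0 + 4.75×1.03 + 6.19×3.01 + (z_c − 2.08 − 10.94)×3.36
The z_c×3.36 term appears on both sides and cancels. Collect the known terms of each column as K = Σ(ρt)_known − 3.36 × (depth of known layers): K_A = 0 − 3.36×0 = 0; K_B = 23.5244 − 3.36×(2.08 + 10.94) = −20.2228.
Balance: K_A − x×(3.36 − 2.84) = K_B, so x = (K_A − K_B)/(3.36 − 2.84) = 20.2228/0.52 = 38.9 km.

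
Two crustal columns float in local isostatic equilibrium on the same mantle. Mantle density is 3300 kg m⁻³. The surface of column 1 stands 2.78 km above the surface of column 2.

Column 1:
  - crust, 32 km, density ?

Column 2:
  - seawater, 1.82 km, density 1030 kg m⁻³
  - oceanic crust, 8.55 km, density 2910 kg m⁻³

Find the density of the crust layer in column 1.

Take the compensation level at the base of the deeper column (depth z_c below the surface of column 1) and equate Σ ρ_i t_i down to z_c; mantle fills any gap and the z_c terms cancel.
Column 1: 32×ρ + (z_c − 32)×3300
Column 2: 2.78×0 + 1.82×1030 + 8.55×2910 + (z_c − 2.78 − 10.37)×3300
The z_c×3300 term appears on both sides and cancels. Collect the known terms of each column as K = Σ(ρt)_known − 3300 × (depth of known layers): K_1 = 0 − 3300×32 = −105600; K_2 = 26755.1 − 3300×(2.78 + 10.37) = −16639.9.
Balance: K_1 + 32×ρ = K_2, so ρ = (K_2 − K_1)/32 = 88960.1/32 = 2780 kg m⁻³.

2780 kg m⁻³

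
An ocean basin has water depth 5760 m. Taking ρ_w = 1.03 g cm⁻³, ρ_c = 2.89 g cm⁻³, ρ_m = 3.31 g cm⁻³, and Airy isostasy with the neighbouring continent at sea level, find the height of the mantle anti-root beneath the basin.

25500 m

Isostatic balance requires: replacing crust with seawater at the top is compensated by replacing crust with mantle at the base: d (ρ_c − ρ_w) = a (ρ_m − ρ_c).
a = d (ρ_c − ρ_w)/(ρ_m − ρ_c) = 5760 m × 1.86/0.42 = 25500 m.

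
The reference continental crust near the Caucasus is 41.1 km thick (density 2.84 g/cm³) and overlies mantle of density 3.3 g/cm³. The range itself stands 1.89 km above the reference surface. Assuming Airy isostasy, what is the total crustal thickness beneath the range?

Root depth r = h ρ_c / (ρ_m − ρ_c) = 1.89 km × 2.84 / 0.46 = 11.67 km.
Total thickness = T + h + r = 41.1 km + 1.89 km + 11.67 km = 54.7 km.

54.7 km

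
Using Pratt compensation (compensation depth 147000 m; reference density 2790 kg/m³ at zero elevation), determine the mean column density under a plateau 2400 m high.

2750 kg/m³

Pratt balance: ρ_ref D = ρ (D + h).
ρ = ρ_ref D/(D + h) = 2790 × 147000 m/(147000 m + 2400 m) = 2750 kg/m³.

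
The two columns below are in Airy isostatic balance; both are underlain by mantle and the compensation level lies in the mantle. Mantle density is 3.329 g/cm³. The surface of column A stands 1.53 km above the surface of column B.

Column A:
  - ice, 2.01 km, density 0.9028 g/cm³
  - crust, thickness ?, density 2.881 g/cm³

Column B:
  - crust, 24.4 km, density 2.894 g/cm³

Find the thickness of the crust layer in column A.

24.2 km

Take the compensation level at the base of the deeper column (depth z_c below the surface of column A) and equate Σ ρ_i t_i down to z_c; mantle fills any gap and the z_c terms cancel.
Column A: 2.01×0.9028 + x×2.881 + (z_c − 2.01 − x)×3.329
Column B: 1.53×0 + 24.4×2.894 + (z_c − 1.53 − 24.4)×3.329
The z_c×3.329 term appears on both sides and cancels. Collect the known terms of each column as K = Σ(ρt)_known − 3.329 × (depth of known layers): K_A = 1.814628 − 3.329×2.01 = −4.876662; K_B = 70.6136 − 3.329×(1.53 + 24.4) = −15.70737.
Balance: K_A − x×(3.329 − 2.881) = K_B, so x = (K_A − K_B)/(3.329 − 2.881) = 10.8307/0.448 = 24.2 km.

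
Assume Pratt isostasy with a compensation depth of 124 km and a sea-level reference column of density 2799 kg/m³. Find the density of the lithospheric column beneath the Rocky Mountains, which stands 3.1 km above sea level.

2730 kg/m³

Pratt balance: ρ_ref D = ρ (D + h).
ρ = ρ_ref D/(D + h) = 2799 × 124 km/(124 km + 3.1 km) = 2730 kg/m³.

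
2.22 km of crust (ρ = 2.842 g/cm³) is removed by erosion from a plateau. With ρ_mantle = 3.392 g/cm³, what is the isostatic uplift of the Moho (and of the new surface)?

Unloading: uplift u = e ρ_c/ρ_m = 2.22 km × 2.842/3.392 = 1.86 km.

1.86 km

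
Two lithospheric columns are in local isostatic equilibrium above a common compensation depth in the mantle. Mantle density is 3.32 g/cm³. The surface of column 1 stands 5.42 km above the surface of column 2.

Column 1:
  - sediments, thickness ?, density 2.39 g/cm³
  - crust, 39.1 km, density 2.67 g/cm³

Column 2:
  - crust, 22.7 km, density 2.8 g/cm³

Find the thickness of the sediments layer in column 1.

Take the compensation level at the base of the deeper column (depth z_c below the surface of column 1) and equate Σ ρ_i t_i down to z_c; mantle fills any gap and the z_c terms cancel.
Column 1: x×2.39 + 39.1×2.67 + (z_c − 39.1 − x)×3.32
Column 2: 5.42×0 + 22.7×2.8 + (z_c − 5.42 − 22.7)×3.32
The z_c×3.32 term appears on both sides and cancels. Collect the known terms of each column as K = Σ(ρt)_known − 3.32 × (depth of known layers): K_1 = 104.397 − 3.32×39.1 = −25.415; K_2 = 63.56 − 3.32×(5.42 + 22.7) = −29.7984.
Balance: K_1 − x×(3.32 − 2.39) = K_2, so x = (K_1 − K_2)/(3.32 − 2.39) = 4.3834/0.93 = 4.71 km.

4.71 km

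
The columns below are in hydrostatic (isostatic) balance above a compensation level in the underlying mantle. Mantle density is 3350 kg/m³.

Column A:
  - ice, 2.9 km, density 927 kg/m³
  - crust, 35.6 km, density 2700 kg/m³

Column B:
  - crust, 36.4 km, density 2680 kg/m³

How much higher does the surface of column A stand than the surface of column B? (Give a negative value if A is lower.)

1.72 km

For any compensation level in the mantle, the mantle terms cancel and isostasy reduces to e = (Σt_A − Σt_B) − (Σ(ρt)_A − Σ(ρt)_B) / ρ_m.
Σt_A = 38.5 km; Σt_B = 36.4 km; Σ(ρt)_A = 98808.3; Σ(ρt)_B = 97552 (in km·kg/m³).
e = (38.5 − 36.4) − (98808.3 − 97552) / 3350 = 1.72 km.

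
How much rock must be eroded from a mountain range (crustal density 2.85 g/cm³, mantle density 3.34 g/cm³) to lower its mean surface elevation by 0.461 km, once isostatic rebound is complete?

3.14 km

Net drop Δ = e − u = e − e ρ_c/ρ_m = e (ρ_m − ρ_c)/ρ_m.
e = Δ ρ_m/(ρ_m − ρ_c) = 0.461 km × 3.34/0.49 = 3.14 km.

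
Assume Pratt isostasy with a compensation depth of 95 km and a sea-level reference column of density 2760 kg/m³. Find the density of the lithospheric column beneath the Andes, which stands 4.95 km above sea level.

Pratt balance: ρ_ref D = ρ (D + h).
ρ = ρ_ref D/(D + h) = 2760 × 95 km/(95 km + 4.95 km) = 2620 kg/m³.

2620 kg/m³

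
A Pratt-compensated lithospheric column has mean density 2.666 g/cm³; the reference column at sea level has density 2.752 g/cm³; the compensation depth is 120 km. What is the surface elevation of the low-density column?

ρ_ref D = ρ (D + h) → h = D (ρ_ref − ρ)/ρ.
h = 120 km × (2.752 − 2.666)/2.666 = 3.87 km.

3.87 km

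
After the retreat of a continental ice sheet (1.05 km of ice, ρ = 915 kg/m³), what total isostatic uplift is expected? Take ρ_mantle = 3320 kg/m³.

0.289 km

Removing the load lets mantle flow back in; uplift u satisfies ρ_ice t = ρ_m u.
u = t ρ_ice/ρ_m = 1.05 km × 915/3320 = 0.289 km.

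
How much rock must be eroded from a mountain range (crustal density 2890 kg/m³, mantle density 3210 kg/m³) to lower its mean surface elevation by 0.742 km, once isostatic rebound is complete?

Net drop Δ = e − u = e − e ρ_c/ρ_m = e (ρ_m − ρ_c)/ρ_m.
e = Δ ρ_m/(ρ_m − ρ_c) = 0.742 km × 3210/320 = 7.44 km.

7.44 km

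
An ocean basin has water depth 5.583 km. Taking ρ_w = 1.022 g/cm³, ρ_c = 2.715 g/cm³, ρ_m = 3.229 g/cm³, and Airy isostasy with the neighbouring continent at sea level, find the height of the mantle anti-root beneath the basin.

18.4 km

Equating mass per unit area of the two columns: replacing crust with seawater at the top is compensated by replacing crust with mantle at the base: d (ρ_c − ρ_w) = a (ρ_m − ρ_c).
a = d (ρ_c − ρ_w)/(ρ_m − ρ_c) = 5.583 km × 1.693/0.514 = 18.4 km.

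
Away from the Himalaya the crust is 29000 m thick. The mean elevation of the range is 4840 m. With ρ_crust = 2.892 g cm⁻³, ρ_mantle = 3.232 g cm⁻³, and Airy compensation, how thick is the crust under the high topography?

75000 m

Root depth r = h ρ_c / (ρ_m − ρ_c) = 4840 m × 2.892 / 0.34 = 41170 m.
Total thickness = T + h + r = 29000 m + 4840 m + 41170 m = 75000 m.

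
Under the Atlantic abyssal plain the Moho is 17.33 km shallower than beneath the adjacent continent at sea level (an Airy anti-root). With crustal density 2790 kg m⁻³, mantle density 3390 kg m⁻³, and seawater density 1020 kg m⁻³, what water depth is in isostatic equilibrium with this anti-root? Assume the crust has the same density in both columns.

Replacing a thickness d of crust by seawater at the top must be balanced by replacing crust with mantle at the base: d (ρ_c − ρ_w) = a (ρ_m − ρ_c).
d = a (ρ_m − ρ_c)/(ρ_c − ρ_w) = 17.33 km × 600/1770 = 5.87 km.

5.87 km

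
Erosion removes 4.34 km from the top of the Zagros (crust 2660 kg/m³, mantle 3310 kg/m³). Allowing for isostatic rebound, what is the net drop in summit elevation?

Rebound u = e ρ_c/ρ_m = 4.34 km × 2660/3310 = 3.488 km.
Net surface drop = e − u = 4.34 km − 3.488 km = e (ρ_m − ρ_c)/ρ_m = 0.852 km.

0.852 km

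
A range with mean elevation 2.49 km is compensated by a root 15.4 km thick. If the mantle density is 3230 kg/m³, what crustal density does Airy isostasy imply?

ρ_c h = (ρ_m − ρ_c) r → ρ_c (h + r) = ρ_m r → ρ_c = ρ_m r / (h + r).
ρ_c = 3230 × 15.4 km / (2.49 km + 15.4 km) = 2780 kg/m³.

2780 kg/m³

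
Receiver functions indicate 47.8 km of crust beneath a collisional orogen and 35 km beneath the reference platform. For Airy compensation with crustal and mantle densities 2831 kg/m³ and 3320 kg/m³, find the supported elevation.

1.89 km

Excess crust Δ = 47.8 km − 35 km = 12.8 km, split between elevation h and root r with h + r = Δ.
Airy balance ρ_c h = (ρ_m − ρ_c) r gives r = h ρ_c/(ρ_m − ρ_c), so h (1 + ρ_c/(ρ_m − ρ_c)) = Δ, i.e. h = Δ (ρ_m − ρ_c)/ρ_m.
h = 12.8 km × 489/3320 = 1.89 km.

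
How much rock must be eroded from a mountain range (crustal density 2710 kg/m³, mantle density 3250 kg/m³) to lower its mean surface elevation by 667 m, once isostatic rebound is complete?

4010 m

Net drop Δ = e − u = e − e ρ_c/ρ_m = e (ρ_m − ρ_c)/ρ_m.
e = Δ ρ_m/(ρ_m − ρ_c) = 667 m × 3250/540 = 4010 m.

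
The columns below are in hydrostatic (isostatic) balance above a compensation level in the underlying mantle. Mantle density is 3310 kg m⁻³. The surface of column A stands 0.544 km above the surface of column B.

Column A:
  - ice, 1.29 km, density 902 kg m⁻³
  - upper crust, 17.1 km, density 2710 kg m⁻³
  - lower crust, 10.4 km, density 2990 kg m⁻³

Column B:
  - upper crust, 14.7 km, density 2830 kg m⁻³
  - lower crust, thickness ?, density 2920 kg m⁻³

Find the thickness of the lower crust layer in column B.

Take the compensation level at the base of the deeper column (depth z_c below the surface of column A) and equate Σ ρ_i t_i down to z_c; mantle fills any gap and the z_c terms cancel.
Column A: 1.29×902 + 17.1×2710 + 10.4×2990 + (z_c − 28.79)×3310
Column B: 0.544×0 + 14.7×2830 + x×2920 + (z_c − 0.544 − 14.7 − x)×3310
The z_c×3310 term appears on both sides and cancels. Collect the known terms of each column as K = Σ(ρt)_known − 3310 × (depth of known layers): K_A = 78600.58 − 3310×28.79 = −16694.32; K_B = 41601 − 3310×(0.544 + 14.7) = −8856.64.
Balance: K_A = K_B − x×(3310 − 2920), so x = (K_B − K_A)/(3310 − 2920) = 7837.68/390 = 20.1 km.

20.1 km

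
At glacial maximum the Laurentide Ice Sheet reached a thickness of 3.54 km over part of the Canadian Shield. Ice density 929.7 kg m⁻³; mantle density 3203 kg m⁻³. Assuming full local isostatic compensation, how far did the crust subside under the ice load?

Balancing pressure at the compensation depth: the ice load ρ_ice t is balanced by mantle displaced below, ρ_m s.
s = t ρ_ice / ρ_m = 3.54 km × 929.7/3203 = 1.03 km.

1.03 km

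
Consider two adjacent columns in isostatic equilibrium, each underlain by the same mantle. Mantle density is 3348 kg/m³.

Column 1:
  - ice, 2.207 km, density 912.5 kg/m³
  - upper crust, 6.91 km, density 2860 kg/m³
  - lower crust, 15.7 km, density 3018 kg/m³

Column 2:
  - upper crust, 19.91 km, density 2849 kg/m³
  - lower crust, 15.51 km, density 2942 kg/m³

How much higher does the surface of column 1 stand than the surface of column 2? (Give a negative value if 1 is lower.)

−0.688 km

For any compensation level in the mantle, the mantle terms cancel and isostasy reduces to e = (Σt_1 − Σt_2) − (Σ(ρt)_1 − Σ(ρt)_2) / ρ_m.
Σt_1 = 24.817 km; Σt_2 = 35.42 km; Σ(ρt)_1 = 69159.0875; Σ(ρt)_2 = 102354.01 (in km·kg/m³).
e = (24.817 − 35.42) − (69159.0875 − 102354.01) / 3348 = −0.688 km.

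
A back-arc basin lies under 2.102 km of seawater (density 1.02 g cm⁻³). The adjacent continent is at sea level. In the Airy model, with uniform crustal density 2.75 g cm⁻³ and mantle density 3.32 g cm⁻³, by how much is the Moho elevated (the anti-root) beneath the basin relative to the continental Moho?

By Archimedes' principle applied to the lithosphere: replacing crust with seawater at the top is compensated by replacing crust with mantle at the base: d (ρ_c − ρ_w) = a (ρ_m − ρ_c).
a = d (ρ_c − ρ_w)/(ρ_m − ρ_c) = 2.102 km × 1.73/0.57 = 6.38 km.

6.38 km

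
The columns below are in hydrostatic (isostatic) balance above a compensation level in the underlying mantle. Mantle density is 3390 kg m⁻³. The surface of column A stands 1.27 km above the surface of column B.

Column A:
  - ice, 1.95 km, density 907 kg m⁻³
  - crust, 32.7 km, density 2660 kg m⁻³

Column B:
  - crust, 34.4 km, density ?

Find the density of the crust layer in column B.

2680 kg m⁻³

Take the compensation level at the base of the deeper column (depth z_c below the surface of column A) and equate Σ ρ_i t_i down to z_c; mantle fills any gap and the z_c terms cancel.
Column A: 1.95×907 + 32.7×2660 + (z_c − 34.65)×3390
Column B: 1.27×0 + 34.4×ρ + (z_c − 1.27 − 34.4)×3390
The z_c×3390 term appears on both sides and cancels. Collect the known terms of each column as K = Σ(ρt)_known − 3390 × (depth of known layers): K_A = 88750.65 − 3390×34.65 = −28712.85; K_B = 0 − 3390×(1.27 + 34.4) = −120921.3.
Balance: K_A = K_B + 34.4×ρ, so ρ = (K_A − K_B)/34.4 = 92208.5/34.4 = 2680 kg m⁻³.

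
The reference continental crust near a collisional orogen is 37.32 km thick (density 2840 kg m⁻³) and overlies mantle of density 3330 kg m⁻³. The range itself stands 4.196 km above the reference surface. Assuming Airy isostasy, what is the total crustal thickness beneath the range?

65.8 km

Root depth r = h ρ_c / (ρ_m − ρ_c) = 4.196 km × 2840 / 490 = 24.32 km.
Total thickness = T + h + r = 37.32 km + 4.196 km + 24.32 km = 65.8 km.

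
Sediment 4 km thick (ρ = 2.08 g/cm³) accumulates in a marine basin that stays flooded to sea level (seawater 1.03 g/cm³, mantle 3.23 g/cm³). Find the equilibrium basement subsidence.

Submarine loading: the sediment displaces seawater, and the subsidence is in turn flooded, so s (ρ_m − ρ_w) = t (ρ_sed − ρ_w).
s = 4 km × (2.08 − 1.03) / (3.23 − 1.03) = 1.91 km.

1.91 km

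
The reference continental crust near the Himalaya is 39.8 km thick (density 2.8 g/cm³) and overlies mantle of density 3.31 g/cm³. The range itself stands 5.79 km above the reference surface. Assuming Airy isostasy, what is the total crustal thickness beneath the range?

77.4 km

Root depth r = h ρ_c / (ρ_m − ρ_c) = 5.79 km × 2.8 / 0.51 = 31.79 km.
Total thickness = T + h + r = 39.8 km + 5.79 km + 31.79 km = 77.4 km.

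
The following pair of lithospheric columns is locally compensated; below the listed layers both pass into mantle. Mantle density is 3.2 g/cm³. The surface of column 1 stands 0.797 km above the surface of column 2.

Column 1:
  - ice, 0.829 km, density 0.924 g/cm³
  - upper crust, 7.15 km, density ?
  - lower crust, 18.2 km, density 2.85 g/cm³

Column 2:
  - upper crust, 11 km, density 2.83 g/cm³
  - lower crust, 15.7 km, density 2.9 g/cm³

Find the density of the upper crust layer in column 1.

Take the compensation level at the base of the deeper column (depth z_c below the surface of column 1) and equate Σ ρ_i t_i down to z_c; mantle fills any gap and the z_c terms cancel.
Column 1: 0.829×0.924 + 7.15×ρ + 18.2×2.85 + (z_c − 26.179)×3.2
Column 2: 0.797×0 + 11×2.83 + 15.7×2.9 + (z_c − 0.797 − 26.7)×3.2
The z_c×3.2 term appears on both sides and cancels. Collect the known terms of each column as K = Σ(ρt)_known − 3.2 × (depth of known layers): K_1 = 52.635996 − 3.2×26.179 = −31.136804; K_2 = 76.66 − 3.2×(0.797 + 26.7) = −11.3304.
Balance: K_1 + 7.15×ρ = K_2, so ρ = (K_2 − K_1)/7.15 = 19.8064/7.15 = 2.77 g/cm³.

2.77 g/cm³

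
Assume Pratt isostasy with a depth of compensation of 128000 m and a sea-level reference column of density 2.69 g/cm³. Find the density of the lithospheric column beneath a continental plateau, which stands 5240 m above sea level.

2.58 g/cm³

Pratt balance: ρ_ref D = ρ (D + h).
ρ = ρ_ref D/(D + h) = 2.69 × 128000 m/(128000 m + 5240 m) = 2.58 g/cm³.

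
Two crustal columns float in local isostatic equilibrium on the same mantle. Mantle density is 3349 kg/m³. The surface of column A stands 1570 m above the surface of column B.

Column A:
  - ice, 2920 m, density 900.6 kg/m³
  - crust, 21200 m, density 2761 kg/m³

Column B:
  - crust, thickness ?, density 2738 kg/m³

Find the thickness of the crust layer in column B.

23500 m

Take the compensation level at the base of the deeper column (depth z_c below the surface of column A) and equate Σ ρ_i t_i down to z_c; mantle fills any gap and the z_c terms cancel.
Column A: 2920×900.6 + 21200×2761 + (z_c − 24120)×3349
Column B: 1570×0 + x×2738 + (z_c − 1570 − 0 − x)×3349
The z_c×3349 term appears on both sides and cancels. Collect the known terms of each column as K = Σ(ρt)_known − 3349 × (depth of known layers): K_A = 61162952 − 3349×24120 = −19614928; K_B = 0 − 3349×(1570 + 0) = −5257930.
Balance: K_A = K_B − x×(3349 − 2738), so x = (K_B − K_A)/(3349 − 2738) = 14357000/611 = 23500 m.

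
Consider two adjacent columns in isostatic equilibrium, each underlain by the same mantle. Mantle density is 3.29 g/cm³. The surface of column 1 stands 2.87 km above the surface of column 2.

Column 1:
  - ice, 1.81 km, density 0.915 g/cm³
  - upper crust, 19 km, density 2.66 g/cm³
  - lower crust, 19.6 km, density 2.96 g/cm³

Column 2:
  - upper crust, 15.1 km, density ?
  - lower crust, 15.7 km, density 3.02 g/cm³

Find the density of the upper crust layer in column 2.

2.69 g/cm³

Take the compensation level at the base of the deeper column (depth z_c below the surface of column 1) and equate Σ ρ_i t_i down to z_c; mantle fills any gap and the z_c terms cancel.
Column 1: 1.81×0.915 + 19×2.66 + 19.6×2.96 + (z_c − 40.41)×3.29
Column 2: 2.87×0 + 15.1×ρ + 15.7×3.02 + (z_c − 2.87 − 30.8)×3.29
The z_c×3.29 term appears on both sides and cancels. Collect the known terms of each column as K = Σ(ρt)_known − 3.29 × (depth of known layers): K_1 = 110.21215 − 3.29×40.41 = −22.73675; K_2 = 47.414 − 3.29×(2.87 + 30.8) = −63.3603.
Balance: K_1 = K_2 + 15.1×ρ, so ρ = (K_1 − K_2)/15.1 = 40.6236/15.1 = 2.69 g/cm³.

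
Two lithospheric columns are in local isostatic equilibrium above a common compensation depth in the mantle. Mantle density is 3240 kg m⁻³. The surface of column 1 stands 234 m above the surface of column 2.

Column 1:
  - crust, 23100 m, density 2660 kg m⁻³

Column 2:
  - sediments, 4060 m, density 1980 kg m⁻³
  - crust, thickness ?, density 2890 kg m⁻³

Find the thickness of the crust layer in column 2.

21500 m

Take the compensation level at the base of the deeper column (depth z_c below the surface of column 1) and equate Σ ρ_i t_i down to z_c; mantle fills any gap and the z_c terms cancel.
Column 1: 23100×2660 + (z_c − 23100)×3240
Column 2: 234×0 + 4060×1980 + x×2890 + (z_c − 234 − 4060 − x)×3240
The z_c×3240 term appears on both sides and cancels. Collect the known terms of each column as K = Σ(ρt)_known − 3240 × (depth of known layers): K_1 = 61446000 − 3240×23100 = −13398000; K_2 = 8038800 − 3240×(234 + 4060) = −5873760.
Balance: K_1 = K_2 − x×(3240 − 2890), so x = (K_2 − K_1)/(3240 − 2890) = 7524240/350 = 21500 m.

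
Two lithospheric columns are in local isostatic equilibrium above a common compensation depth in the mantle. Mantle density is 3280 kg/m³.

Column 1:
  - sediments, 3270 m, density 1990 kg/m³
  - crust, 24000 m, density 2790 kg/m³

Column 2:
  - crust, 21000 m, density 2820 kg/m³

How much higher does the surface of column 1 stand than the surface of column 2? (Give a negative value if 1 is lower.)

1930 m

For any compensation level in the mantle, the mantle terms cancel and isostasy reduces to e = (Σt_1 − Σt_2) − (Σ(ρt)_1 − Σ(ρt)_2) / ρ_m.
Σt_1 = 27270 m; Σt_2 = 21000 m; Σ(ρt)_1 = 73467300; Σ(ρt)_2 = 59220000 (in m·kg/m³).
e = (27270 − 21000) − (73467300 − 59220000) / 3280 = 1930 m.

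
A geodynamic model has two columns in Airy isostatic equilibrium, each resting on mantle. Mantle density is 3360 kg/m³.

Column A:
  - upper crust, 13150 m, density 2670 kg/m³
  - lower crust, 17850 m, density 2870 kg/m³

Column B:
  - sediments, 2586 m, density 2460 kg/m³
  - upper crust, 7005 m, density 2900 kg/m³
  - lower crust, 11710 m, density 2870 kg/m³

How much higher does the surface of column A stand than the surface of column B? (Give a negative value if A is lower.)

For any compensation level in the mantle, the mantle terms cancel and isostasy reduces to e = (Σt_A − Σt_B) − (Σ(ρt)_A − Σ(ρt)_B) / ρ_m.
Σt_A = 31000 m; Σt_B = 21301 m; Σ(ρt)_A = 86340000; Σ(ρt)_B = 60283760 (in m·kg/m³).
e = (31000 − 21301) − (86340000 − 60283760) / 3360 = 1940 m.

1940 m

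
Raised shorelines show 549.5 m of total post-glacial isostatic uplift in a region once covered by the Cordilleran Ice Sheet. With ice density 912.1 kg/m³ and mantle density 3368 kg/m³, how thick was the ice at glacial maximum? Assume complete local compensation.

u = t ρ_ice/ρ_m → t = u ρ_m/ρ_ice = 549.5 m × 3368/912.1 = 2030 m.

2030 m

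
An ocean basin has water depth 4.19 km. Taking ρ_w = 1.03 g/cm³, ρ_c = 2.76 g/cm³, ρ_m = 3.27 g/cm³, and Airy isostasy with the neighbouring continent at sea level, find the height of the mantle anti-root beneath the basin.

Balancing pressure at the compensation depth: replacing crust with seawater at the top is compensated by replacing crust with mantle at the base: d (ρ_c − ρ_w) = a (ρ_m − ρ_c).
a = d (ρ_c − ρ_w)/(ρ_m − ρ_c) = 4.19 km × 1.73/0.51 = 14.2 km.

14.2 km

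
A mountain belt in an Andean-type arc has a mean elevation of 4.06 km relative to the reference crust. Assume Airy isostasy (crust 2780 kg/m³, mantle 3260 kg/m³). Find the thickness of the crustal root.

Isostatic balance requires: the weight of the topography is balanced by the buoyancy of the root, ρ_c h = (ρ_m − ρ_c) r.
r = h · ρ_c / (ρ_m − ρ_c) = 4.06 km × 2780 / (3260 − 2780) = 23.5 km.

23.5 km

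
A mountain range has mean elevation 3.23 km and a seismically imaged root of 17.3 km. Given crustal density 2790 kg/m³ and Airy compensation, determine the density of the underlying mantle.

Airy balance: ρ_c h = (ρ_m − ρ_c) r → ρ_m = ρ_c (1 + h/r).
ρ_m = 2790 × (1 + 3.23 km/17.3 km) = 3310 kg/m³.

3310 kg/m³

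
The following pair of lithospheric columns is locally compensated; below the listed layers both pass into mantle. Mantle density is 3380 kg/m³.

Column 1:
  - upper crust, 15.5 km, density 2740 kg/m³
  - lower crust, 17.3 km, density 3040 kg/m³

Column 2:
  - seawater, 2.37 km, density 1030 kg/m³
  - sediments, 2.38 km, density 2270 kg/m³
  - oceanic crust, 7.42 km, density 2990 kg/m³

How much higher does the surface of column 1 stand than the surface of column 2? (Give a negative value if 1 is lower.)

For any compensation level in the mantle, the mantle terms cancel and isostasy reduces to e = (Σt_1 − Σt_2) − (Σ(ρt)_1 − Σ(ρt)_2) / ρ_m.
Σt_1 = 32.8 km; Σt_2 = 12.17 km; Σ(ρt)_1 = 95062; Σ(ρt)_2 = 30029.5 (in km·kg/m³).
e = (32.8 − 12.17) − (95062 − 30029.5) / 3380 = 1.39 km.

1.39 km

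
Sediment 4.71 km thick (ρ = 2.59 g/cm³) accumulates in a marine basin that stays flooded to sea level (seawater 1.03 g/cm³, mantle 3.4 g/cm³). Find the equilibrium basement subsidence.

3.1 km

Submarine loading: the sediment displaces seawater, and the subsidence is in turn flooded, so s (ρ_m − ρ_w) = t (ρ_sed − ρ_w).
s = 4.71 km × (2.59 − 1.03) / (3.4 − 1.03) = 3.1 km.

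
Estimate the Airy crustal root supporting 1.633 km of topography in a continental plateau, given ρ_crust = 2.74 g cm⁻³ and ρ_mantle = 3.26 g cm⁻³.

8.6 km

In Airy isostatic equilibrium: the weight of the topography is balanced by the buoyancy of the root, ρ_c h = (ρ_m − ρ_c) r.
r = h · ρ_c / (ρ_m − ρ_c) = 1.633 km × 2.74 / (3.26 − 2.74) = 8.6 km.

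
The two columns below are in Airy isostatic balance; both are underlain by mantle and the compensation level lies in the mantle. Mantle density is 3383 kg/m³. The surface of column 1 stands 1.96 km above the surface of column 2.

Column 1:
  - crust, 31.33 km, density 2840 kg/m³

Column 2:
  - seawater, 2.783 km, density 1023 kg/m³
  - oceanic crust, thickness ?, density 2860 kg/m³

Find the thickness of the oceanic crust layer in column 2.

7.29 km

Take the compensation level at the base of the deeper column (depth z_c below the surface of column 1) and equate Σ ρ_i t_i down to z_c; mantle fills any gap and the z_c terms cancel.
Column 1: 31.33×2840 + (z_c − 31.33)×3383
Column 2: 1.96×0 + 2.783×1023 + x×2860 + (z_c − 1.96 − 2.783 − x)×3383
The z_c×3383 term appears on both sides and cancels. Collect the known terms of each column as K = Σ(ρt)_known − 3383 × (depth of known layers): K_1 = 88977.2 − 3383×31.33 = −17012.19; K_2 = 2847.009 − 3383×(1.96 + 2.783) = −13198.56.
Balance: K_1 = K_2 − x×(3383 − 2860), so x = (K_2 − K_1)/(3383 − 2860) = 3813.63/523 = 7.29 km.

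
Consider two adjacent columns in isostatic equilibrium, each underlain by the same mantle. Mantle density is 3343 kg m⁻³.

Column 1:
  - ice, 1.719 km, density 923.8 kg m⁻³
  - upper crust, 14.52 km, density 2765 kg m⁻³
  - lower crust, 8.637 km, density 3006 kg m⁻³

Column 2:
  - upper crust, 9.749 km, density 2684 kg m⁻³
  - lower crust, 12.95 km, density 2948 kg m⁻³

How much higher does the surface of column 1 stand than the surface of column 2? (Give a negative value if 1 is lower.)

1.17 km

For any compensation level in the mantle, the mantle terms cancel and isostasy reduces to e = (Σt_1 − Σt_2) − (Σ(ρt)_1 − Σ(ρt)_2) / ρ_m.
Σt_1 = 24.876 km; Σt_2 = 22.699 km; Σ(ρt)_1 = 67698.6342; Σ(ρt)_2 = 64342.916 (in km·kg m⁻³).
e = (24.876 − 22.699) − (67698.6342 − 64342.916) / 3343 = 1.17 km.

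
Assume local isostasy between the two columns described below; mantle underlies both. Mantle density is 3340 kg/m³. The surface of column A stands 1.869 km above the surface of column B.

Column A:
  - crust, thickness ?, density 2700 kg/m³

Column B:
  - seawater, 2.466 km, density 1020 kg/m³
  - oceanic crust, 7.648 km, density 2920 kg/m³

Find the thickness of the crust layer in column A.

Take the compensation level at the base of the deeper column (depth z_c below the surface of column A) and equate Σ ρ_i t_i down to z_c; mantle fills any gap and the z_c terms cancel.
Column A: x×2700 + (z_c − 0 − x)×3340
Column B: 1.869×0 + 2.466×1020 + 7.648×2920 + (z_c − 1.869 − 10.114)×3340
The z_c×3340 term appears on both sides and cancels. Collect the known terms of each column as K = Σ(ρt)_known − 3340 × (depth of known layers): K_A = 0 − 3340×0 = 0; K_B = 24847.48 − 3340×(1.869 + 10.114) = −15175.74.
Balance: K_A − x×(3340 − 2700) = K_B, so x = (K_A − K_B)/(3340 − 2700) = 15175.7/640 = 23.7 km.

23.7 km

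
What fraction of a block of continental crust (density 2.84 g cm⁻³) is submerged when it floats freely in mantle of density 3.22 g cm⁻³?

Submerged fraction = ρ_obj/ρ_fluid = 2.84/3.22 = 88.2%.

88.2%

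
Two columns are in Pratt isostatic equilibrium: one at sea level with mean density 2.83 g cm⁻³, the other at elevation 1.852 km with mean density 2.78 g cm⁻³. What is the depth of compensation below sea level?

103 km

ρ_ref D = ρ (D + h) → D (ρ_ref − ρ) = ρ h.
D = ρ h/(ρ_ref − ρ) = 2.78 × 1.852 km/(2.83 − 2.78) = 103 km.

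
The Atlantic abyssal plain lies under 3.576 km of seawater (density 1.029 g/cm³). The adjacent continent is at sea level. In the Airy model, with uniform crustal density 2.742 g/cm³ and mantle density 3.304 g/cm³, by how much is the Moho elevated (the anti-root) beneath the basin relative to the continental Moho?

10.9 km

Balancing pressure at the compensation depth: replacing crust with seawater at the top is compensated by replacing crust with mantle at the base: d (ρ_c − ρ_w) = a (ρ_m − ρ_c).
a = d (ρ_c − ρ_w)/(ρ_m − ρ_c) = 3.576 km × 1.713/0.562 = 10.9 km.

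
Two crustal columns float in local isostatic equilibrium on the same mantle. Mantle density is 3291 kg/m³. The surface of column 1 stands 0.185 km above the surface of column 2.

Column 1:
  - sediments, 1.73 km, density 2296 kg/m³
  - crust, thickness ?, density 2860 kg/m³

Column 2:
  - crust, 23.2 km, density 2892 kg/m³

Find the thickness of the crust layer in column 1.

Take the compensation level at the base of the deeper column (depth z_c below the surface of column 1) and equate Σ ρ_i t_i down to z_c; mantle fills any gap and the z_c terms cancel.
Column 1: 1.73×2296 + x×2860 + (z_c − 1.73 − x)×3291
Column 2: 0.185×0 + 23.2×2892 + (z_c − 0.185 − 23.2)×3291
The z_c×3291 term appears on both sides and cancels. Collect the known terms of each column as K = Σ(ρt)_known − 3291 × (depth of known layers): K_1 = 3972.08 − 3291×1.73 = −1721.35; K_2 = 67094.4 − 3291×(0.185 + 23.2) = −9865.635.
Balance: K_1 − x×(3291 − 2860) = K_2, so x = (K_1 − K_2)/(3291 − 2860) = 8144.28/431 = 18.9 km.

18.9 km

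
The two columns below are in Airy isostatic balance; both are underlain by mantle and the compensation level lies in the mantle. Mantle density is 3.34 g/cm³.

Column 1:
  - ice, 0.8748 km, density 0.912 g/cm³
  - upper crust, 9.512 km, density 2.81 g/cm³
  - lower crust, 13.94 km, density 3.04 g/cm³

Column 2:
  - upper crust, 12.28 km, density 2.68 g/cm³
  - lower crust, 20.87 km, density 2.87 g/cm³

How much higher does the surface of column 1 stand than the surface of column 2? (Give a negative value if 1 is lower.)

−1.97 km

For any compensation level in the mantle, the mantle terms cancel and isostasy reduces to e = (Σt_1 − Σt_2) − (Σ(ρt)_1 − Σ(ρt)_2) / ρ_m.
Σt_1 = 24.3268 km; Σt_2 = 33.15 km; Σ(ρt)_1 = 69.9041376; Σ(ρt)_2 = 92.8073 (in km·g/cm³).
e = (24.3268 − 33.15) − (69.9041376 − 92.8073) / 3.34 = −1.97 km.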